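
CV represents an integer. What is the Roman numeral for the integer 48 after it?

CV = 105
105 + 48 = 153

CLIII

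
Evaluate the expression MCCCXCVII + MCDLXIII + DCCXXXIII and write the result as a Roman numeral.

MCCCXCVII = 1397, MCDLXIII = 1463, DCCXXXIII = 733
1397 + 1463 = 2860
2860 + 733 = 3593

MMMDXCIII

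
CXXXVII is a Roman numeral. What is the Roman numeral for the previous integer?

CXXXVII = 137, so the previous integer is 137 - 1 = 136

CXXXVI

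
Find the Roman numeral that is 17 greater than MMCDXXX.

MMCDXXX = 2430
2430 + 17 = 2447

MMCDXLVII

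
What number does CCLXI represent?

CCLXI: C=100, C=100, L=50, X=10, I=1
100 + 100 + 50 + 10 + 1 = 261

261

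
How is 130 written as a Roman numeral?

Convert 130 to Roman numerals:
  130 contains 1×100 (C)
  30 contains 3×10 (XXX)

CXXX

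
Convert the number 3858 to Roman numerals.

Convert 3858 to Roman numerals:
  3858 contains 3×1000 (MMM)
  858 contains 1×500 (D)
  358 contains 3×100 (CCC)
  58 contains 1×50 (L)
  8 contains 1×5 (V)
  3 contains 3×1 (III)

MMMDCCCLVIII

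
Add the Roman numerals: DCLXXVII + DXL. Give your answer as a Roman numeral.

DCLXXVII = 677
DXL = 540
677 + 540 = 1217

MCCXVII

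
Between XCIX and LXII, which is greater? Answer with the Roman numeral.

XCIX = 99
LXII = 62
99 is larger

XCIX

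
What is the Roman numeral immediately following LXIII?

LXIII = 63, so the next integer is 63 + 1 = 64

LXIV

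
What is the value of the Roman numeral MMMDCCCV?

MMMDCCCV: M=1000, M=1000, M=1000, D=500, C=100, C=100, C=100, V=5
1000 + 1000 + 1000 + 500 + 100 + 100 + 100 + 5 = 3805

3805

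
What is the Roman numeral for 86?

Convert 86 to Roman numerals:
  86 contains 1×50 (L)
  36 contains 3×10 (XXX)
  6 contains 1×5 (V)
  1 contains 1×1 (I)

LXXXVI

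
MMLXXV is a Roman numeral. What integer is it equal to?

MMLXXV: M=1000, M=1000, L=50, X=10, X=10, V=5
1000 + 1000 + 50 + 10 + 10 + 5 = 2075

2075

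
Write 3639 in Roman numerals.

Convert 3639 to Roman numerals:
  3639 contains 3×1000 (MMM)
  639 contains 1×500 (D)
  139 contains 1×100 (C)
  39 contains 3×10 (XXX)
  9 contains 1×9 (IX)

MMMDCXXXIX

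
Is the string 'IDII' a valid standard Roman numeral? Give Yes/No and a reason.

'IDII': Invalid subtractive combination: ID

No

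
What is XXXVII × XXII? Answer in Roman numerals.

XXXVII = 37
XXII = 22
37 × 22 = 814

DCCCXIV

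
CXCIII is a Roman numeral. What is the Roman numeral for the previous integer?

CXCIII = 193, so the previous integer is 193 - 1 = 192

CXCII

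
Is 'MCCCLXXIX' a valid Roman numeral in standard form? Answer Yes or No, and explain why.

'MCCCLXXIX': Check the rules: uses only the symbols I, V, X, L, C, D, M; no symbol is repeated more than three times in a row; V, L and D each appear at most once; the only place a smaller symbol precedes a larger one is the allowed subtractive pair IX, the symbol right after such a pair (if any) is smaller than the pair's first symbol, and otherwise the values never increase from left to right. Value: M (1000) + C (100) + C (100) + C (100) + L (50) + X (10) + X (10) + IX (9) = 1379. So it is a valid standard Roman numeral.

Yes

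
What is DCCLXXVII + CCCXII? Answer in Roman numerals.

DCCLXXVII = 777
CCCXII = 312
777 + 312 = 1089

MLXXXIX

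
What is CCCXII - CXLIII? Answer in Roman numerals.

CCCXII = 312
CXLIII = 143
312 - 143 = 169

CLXIX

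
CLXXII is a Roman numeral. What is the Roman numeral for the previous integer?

CLXXII = 172, so the previous integer is 172 - 1 = 171

CLXXI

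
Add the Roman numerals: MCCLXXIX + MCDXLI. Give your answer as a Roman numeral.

MCCLXXIX = 1279
MCDXLI = 1441
1279 + 1441 = 2720

MMDCCXX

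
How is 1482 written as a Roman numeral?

Convert 1482 to Roman numerals:
  1482 contains 1×1000 (M)
  482 contains 1×400 (CD)
  82 contains 1×50 (L)
  32 contains 3×10 (XXX)
  2 contains 2×1 (II)

MCDLXXXII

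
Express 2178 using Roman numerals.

Convert 2178 to Roman numerals:
  2178 contains 2×1000 (MM)
  178 contains 1×100 (C)
  78 contains 1×50 (L)
  28 contains 2×10 (XX)
  8 contains 1×5 (V)
  3 contains 3×1 (III)

MMCLXXVIII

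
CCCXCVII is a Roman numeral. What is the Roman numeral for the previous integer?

CCCXCVII = 397; previous is 396

CCCXCVI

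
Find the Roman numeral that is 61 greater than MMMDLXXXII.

MMMDLXXXII = 3582
3582 + 61 = 3643

MMMDCXLIII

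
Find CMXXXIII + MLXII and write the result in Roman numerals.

CMXXXIII = 933
MLXII = 1062
933 + 1062 = 1995

MCMXCV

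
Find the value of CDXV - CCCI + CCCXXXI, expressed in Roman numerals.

CDXV = 415, CCCI = 301, CCCXXXI = 331
415 - 301 = 114
114 + 331 = 445

CDXLV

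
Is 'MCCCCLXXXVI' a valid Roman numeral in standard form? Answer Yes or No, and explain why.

'MCCCCLXXXVI': More than 3 consecutive C's

No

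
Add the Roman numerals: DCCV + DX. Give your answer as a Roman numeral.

DCCV = 705
DX = 510
705 + 510 = 1215

MCCXV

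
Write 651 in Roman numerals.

Convert 651 to Roman numerals:
  651 contains 1×500 (D)
  151 contains 1×100 (C)
  51 contains 1×50 (L)
  1 contains 1×1 (I)

DCLI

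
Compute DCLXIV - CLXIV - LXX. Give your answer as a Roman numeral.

DCLXIV = 664, CLXIV = 164, LXX = 70
664 - 164 = 500
500 - 70 = 430

CDXXX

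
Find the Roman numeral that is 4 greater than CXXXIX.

CXXXIX = 139
139 + 4 = 143

CXLIII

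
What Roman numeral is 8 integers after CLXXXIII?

CLXXXIII = 183
183 + 8 = 191

CXCI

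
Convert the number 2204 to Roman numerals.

Convert 2204 to Roman numerals:
  2204 contains 2×1000 (MM)
  204 contains 2×100 (CC)
  4 contains 1×4 (IV)

MMCCIV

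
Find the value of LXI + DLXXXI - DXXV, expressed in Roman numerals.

LXI = 61, DLXXXI = 581, DXXV = 525
61 + 581 = 642
642 - 525 = 117

CXVII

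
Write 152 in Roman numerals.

Convert 152 to Roman numerals:
  152 contains 1×100 (C)
  52 contains 1×50 (L)
  2 contains 2×1 (II)

CLII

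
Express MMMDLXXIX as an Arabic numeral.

MMMDLXXIX: M=1000, M=1000, M=1000, D=500, L=50, X=10, X=10, IX=9
1000 + 1000 + 1000 + 500 + 50 + 10 + 10 + 9 = 3579

3579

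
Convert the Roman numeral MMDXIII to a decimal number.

MMDXIII: M=1000, M=1000, D=500, X=10, I=1, I=1, I=1
1000 + 1000 + 500 + 10 + 1 + 1 + 1 = 2513

2513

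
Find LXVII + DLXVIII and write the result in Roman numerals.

LXVII = 67
DLXVIII = 568
67 + 568 = 635

DCXXXV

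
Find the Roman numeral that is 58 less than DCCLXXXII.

DCCLXXXII = 782
782 - 58 = 724

DCCXXIV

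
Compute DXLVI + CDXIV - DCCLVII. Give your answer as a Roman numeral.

DXLVI = 546, CDXIV = 414, DCCLVII = 757
546 + 414 = 960
960 - 757 = 203

CCIII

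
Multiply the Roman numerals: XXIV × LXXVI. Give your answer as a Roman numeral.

XXIV = 24
LXXVI = 76
24 × 76 = 1824

MDCCCXXIV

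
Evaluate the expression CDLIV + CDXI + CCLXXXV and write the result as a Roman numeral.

CDLIV = 454, CDXI = 411, CCLXXXV = 285
454 + 411 = 865
865 + 285 = 1150

MCL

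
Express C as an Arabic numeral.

C: C=100

100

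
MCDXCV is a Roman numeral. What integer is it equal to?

MCDXCV: M=1000, CD=400, XC=90, V=5
1000 + 400 + 90 + 5 = 1495

1495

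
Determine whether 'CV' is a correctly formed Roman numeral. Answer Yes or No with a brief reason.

'CV': Check the rules: uses only the symbols I, V, X, L, C, D, M; no symbol is repeated more than three times in a row; V, L and D each appear at most once; no smaller symbol precedes a larger one (values never increase from left to right). Value: C (100) + V (5) = 105. So it is a valid standard Roman numeral.

Yes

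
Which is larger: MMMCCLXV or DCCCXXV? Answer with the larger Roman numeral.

MMMCCLXV = 3265
DCCCXXV = 825
3265 is larger

MMMCCLXV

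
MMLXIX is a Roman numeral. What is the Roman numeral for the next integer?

MMLXIX = 2069; next is 2070

MMLXX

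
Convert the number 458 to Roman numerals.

Convert 458 to Roman numerals:
  458 contains 1×400 (CD)
  58 contains 1×50 (L)
  8 contains 1×5 (V)
  3 contains 3×1 (III)

CDLVIII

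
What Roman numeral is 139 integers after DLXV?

DLXV = 565
565 + 139 = 704

DCCIV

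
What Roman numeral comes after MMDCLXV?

MMDCLXV = 2665, so the next integer is 2665 + 1 = 2666

MMDCLXVI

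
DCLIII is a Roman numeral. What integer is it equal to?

DCLIII: D=500, C=100, L=50, I=1, I=1, I=1
500 + 100 + 50 + 1 + 1 + 1 = 653

653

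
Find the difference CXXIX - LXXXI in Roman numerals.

CXXIX = 129
LXXXI = 81
129 - 81 = 48

XLVIII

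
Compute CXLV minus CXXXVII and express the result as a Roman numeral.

CXLV = 145
CXXXVII = 137
145 - 137 = 8

VIII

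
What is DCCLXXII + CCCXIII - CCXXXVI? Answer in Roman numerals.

DCCLXXII = 772, CCCXIII = 313, CCXXXVI = 236
772 + 313 = 1085
1085 - 236 = 849

DCCCXLIX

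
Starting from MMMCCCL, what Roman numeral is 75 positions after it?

MMMCCCL = 3350
3350 + 75 = 3425

MMMCDXXV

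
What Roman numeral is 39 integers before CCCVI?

CCCVI = 306
306 - 39 = 267

CCLXVII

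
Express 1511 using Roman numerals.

Convert 1511 to Roman numerals:
  1511 contains 1×1000 (M)
  511 contains 1×500 (D)
  11 contains 1×10 (X)
  1 contains 1×1 (I)

MDXI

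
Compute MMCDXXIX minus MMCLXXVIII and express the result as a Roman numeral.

MMCDXXIX = 2429
MMCLXXVIII = 2178
2429 - 2178 = 251

CCLI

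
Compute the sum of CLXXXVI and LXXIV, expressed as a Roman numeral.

CLXXXVI = 186
LXXIV = 74
186 + 74 = 260

CCLX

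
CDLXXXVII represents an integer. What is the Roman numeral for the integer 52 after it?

CDLXXXVII = 487
487 + 52 = 539

DXXXIX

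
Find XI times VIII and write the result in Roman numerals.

XI = 11
VIII = 8
11 × 8 = 88

LXXXVIII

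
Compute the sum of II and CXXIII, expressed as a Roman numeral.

II = 2
CXXIII = 123
2 + 123 = 125

CXXV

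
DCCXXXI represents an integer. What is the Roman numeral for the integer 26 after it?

DCCXXXI = 731
731 + 26 = 757

DCCLVII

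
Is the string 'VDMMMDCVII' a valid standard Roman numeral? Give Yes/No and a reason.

'VDMMMDCVII': V should not appear more than once

No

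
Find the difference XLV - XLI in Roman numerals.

XLV = 45
XLI = 41
45 - 41 = 4

IV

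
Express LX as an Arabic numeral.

LX: L=50, X=10
50 + 10 = 60

60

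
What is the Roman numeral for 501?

Convert 501 to Roman numerals:
  501 contains 1×500 (D)
  1 contains 1×1 (I)

DI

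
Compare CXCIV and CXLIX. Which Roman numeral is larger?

CXCIV = 194
CXLIX = 149
194 is larger

CXCIV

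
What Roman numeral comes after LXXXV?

LXXXV = 85; next is 86

LXXXVI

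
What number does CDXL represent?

CDXL: CD=400, XL=40
400 + 40 = 440

440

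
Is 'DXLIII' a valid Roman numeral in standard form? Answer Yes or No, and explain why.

'DXLIII': Check the rules: uses only the symbols I, V, X, L, C, D, M; no symbol is repeated more than three times in a row; V, L and D each appear at most once; the only place a smaller symbol precedes a larger one is the allowed subtractive pair XL, the symbol right after such a pair (if any) is smaller than the pair's first symbol, and otherwise the values never increase from left to right. Value: D (500) + XL (40) + I (1) + I (1) + I (1) = 543. So it is a valid standard Roman numeral.

Yes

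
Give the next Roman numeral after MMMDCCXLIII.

MMMDCCXLIII = 3743; next is 3744

MMMDCCXLIV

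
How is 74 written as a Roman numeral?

Convert 74 to Roman numerals:
  74 contains 1×50 (L)
  24 contains 2×10 (XX)
  4 contains 1×4 (IV)

LXXIV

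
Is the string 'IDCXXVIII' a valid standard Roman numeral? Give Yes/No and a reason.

'IDCXXVIII': Invalid subtractive combination: ID

No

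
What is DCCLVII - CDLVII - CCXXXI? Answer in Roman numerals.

DCCLVII = 757, CDLVII = 457, CCXXXI = 231
757 - 457 = 300
300 - 231 = 69

LXIX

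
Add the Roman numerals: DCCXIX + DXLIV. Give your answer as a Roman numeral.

DCCXIX = 719
DXLIV = 544
719 + 544 = 1263

MCCLXIII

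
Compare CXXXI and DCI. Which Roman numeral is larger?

CXXXI = 131
DCI = 601
601 is larger

DCI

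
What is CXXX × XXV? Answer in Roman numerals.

CXXX = 130
XXV = 25
130 × 25 = 3250

MMMCCL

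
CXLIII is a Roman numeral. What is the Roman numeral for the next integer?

CXLIII = 143; next is 144

CXLIV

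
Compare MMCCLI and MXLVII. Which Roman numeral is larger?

MMCCLI = 2251
MXLVII = 1047
2251 is larger

MMCCLI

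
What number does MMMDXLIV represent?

MMMDXLIV: M=1000, M=1000, M=1000, D=500, XL=40, IV=4
1000 + 1000 + 1000 + 500 + 40 + 4 = 3544

3544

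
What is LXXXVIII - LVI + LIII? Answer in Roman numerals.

LXXXVIII = 88, LVI = 56, LIII = 53
88 - 56 = 32
32 + 53 = 85

LXXXV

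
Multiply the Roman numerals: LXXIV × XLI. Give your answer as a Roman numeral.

LXXIV = 74
XLI = 41
74 × 41 = 3034

MMMXXXIV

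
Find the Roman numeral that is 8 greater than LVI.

LVI = 56
56 + 8 = 64

LXIV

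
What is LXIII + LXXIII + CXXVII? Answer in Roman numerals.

LXIII = 63, LXXIII = 73, CXXVII = 127
63 + 73 = 136
136 + 127 = 263

CCLXIII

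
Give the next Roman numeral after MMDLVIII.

MMDLVIII = 2558; next is 2559

MMDLIX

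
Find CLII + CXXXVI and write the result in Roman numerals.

CLII = 152
CXXXVI = 136
152 + 136 = 288

CCLXXXVIII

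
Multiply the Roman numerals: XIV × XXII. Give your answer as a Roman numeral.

XIV = 14
XXII = 22
14 × 22 = 308

CCCVIII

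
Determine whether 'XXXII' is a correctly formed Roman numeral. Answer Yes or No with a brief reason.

'XXXII': Check the rules: uses only the symbols I, V, X, L, C, D, M; no symbol is repeated more than three times in a row; V, L and D each appear at most once; no smaller symbol precedes a larger one (values never increase from left to right). Value: X (10) + X (10) + X (10) + I (1) + I (1) = 32. So it is a valid standard Roman numeral.

Yes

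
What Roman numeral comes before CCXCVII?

CCXCVII = 297, so the previous integer is 297 - 1 = 296

CCXCVI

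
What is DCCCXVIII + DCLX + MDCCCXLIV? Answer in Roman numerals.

DCCCXVIII = 818, DCLX = 660, MDCCCXLIV = 1844
818 + 660 = 1478
1478 + 1844 = 3322

MMMCCCXXII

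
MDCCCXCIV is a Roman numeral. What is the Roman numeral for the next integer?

MDCCCXCIV = 1894, so the next integer is 1894 + 1 = 1895

MDCCCXCV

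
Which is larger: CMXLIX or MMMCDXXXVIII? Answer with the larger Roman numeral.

CMXLIX = 949
MMMCDXXXVIII = 3438
3438 is larger

MMMCDXXXVIII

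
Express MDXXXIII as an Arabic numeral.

MDXXXIII: M=1000, D=500, X=10, X=10, X=10, I=1, I=1, I=1
1000 + 500 + 10 + 10 + 10 + 1 + 1 + 1 = 1533

1533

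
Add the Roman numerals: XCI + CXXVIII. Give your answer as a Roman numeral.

XCI = 91
CXXVIII = 128
91 + 128 = 219

CCXIX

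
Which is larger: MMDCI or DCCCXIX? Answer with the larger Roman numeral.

MMDCI = 2601
DCCCXIX = 819
2601 is larger

MMDCI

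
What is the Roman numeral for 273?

Convert 273 to Roman numerals:
  273 contains 2×100 (CC)
  73 contains 1×50 (L)
  23 contains 2×10 (XX)
  3 contains 3×1 (III)

CCLXXIII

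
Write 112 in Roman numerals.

Convert 112 to Roman numerals:
  112 contains 1×100 (C)
  12 contains 1×10 (X)
  2 contains 2×1 (II)

CXII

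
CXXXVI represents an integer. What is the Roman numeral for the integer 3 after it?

CXXXVI = 136
136 + 3 = 139

CXXXIX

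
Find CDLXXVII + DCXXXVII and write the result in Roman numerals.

CDLXXVII = 477
DCXXXVII = 637
477 + 637 = 1114

MCXIV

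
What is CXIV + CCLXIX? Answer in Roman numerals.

CXIV = 114
CCLXIX = 269
114 + 269 = 383

CCCLXXXIII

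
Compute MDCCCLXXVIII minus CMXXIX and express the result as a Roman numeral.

MDCCCLXXVIII = 1878
CMXXIX = 929
1878 - 929 = 949

CMXLIX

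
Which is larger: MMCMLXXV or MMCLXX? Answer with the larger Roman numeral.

MMCMLXXV = 2975
MMCLXX = 2170
2975 is larger

MMCMLXXV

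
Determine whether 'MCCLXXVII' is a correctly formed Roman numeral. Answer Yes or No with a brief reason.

'MCCLXXVII': Check the rules: uses only the symbols I, V, X, L, C, D, M; no symbol is repeated more than three times in a row; V, L and D each appear at most once; no smaller symbol precedes a larger one (values never increase from left to right). Value: M (1000) + C (100) + C (100) + L (50) + X (10) + X (10) + V (5) + I (1) + I (1) = 1277. So it is a valid standard Roman numeral.

Yes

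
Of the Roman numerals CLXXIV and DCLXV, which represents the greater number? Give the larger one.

CLXXIV = 174
DCLXV = 665
665 is larger

DCLXV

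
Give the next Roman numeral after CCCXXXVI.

CCCXXXVI = 336; next is 337

CCCXXXVII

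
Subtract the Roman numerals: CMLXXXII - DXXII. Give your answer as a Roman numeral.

CMLXXXII = 982
DXXII = 522
982 - 522 = 460

CDLX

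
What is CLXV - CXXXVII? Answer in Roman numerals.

CLXV = 165
CXXXVII = 137
165 - 137 = 28

XXVIII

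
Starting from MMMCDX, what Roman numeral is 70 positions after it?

MMMCDX = 3410
3410 + 70 = 3480

MMMCDLXXX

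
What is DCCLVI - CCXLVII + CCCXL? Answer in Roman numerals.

DCCLVI = 756, CCXLVII = 247, CCCXL = 340
756 - 247 = 509
509 + 340 = 849

DCCCXLIX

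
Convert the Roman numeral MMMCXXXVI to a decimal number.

MMMCXXXVI: M=1000, M=1000, M=1000, C=100, X=10, X=10, X=10, V=5, I=1
1000 + 1000 + 1000 + 100 + 10 + 10 + 10 + 5 + 1 = 3136

3136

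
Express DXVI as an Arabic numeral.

DXVI: D=500, X=10, V=5, I=1
500 + 10 + 5 + 1 = 516

516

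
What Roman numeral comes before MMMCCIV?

MMMCCIV = 3204, so the previous integer is 3204 - 1 = 3203

MMMCCIII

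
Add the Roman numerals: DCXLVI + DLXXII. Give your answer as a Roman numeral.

DCXLVI = 646
DLXXII = 572
646 + 572 = 1218

MCCXVIII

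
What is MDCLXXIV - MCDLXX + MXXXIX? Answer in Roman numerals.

MDCLXXIV = 1674, MCDLXX = 1470, MXXXIX = 1039
1674 - 1470 = 204
204 + 1039 = 1243

MCCXLIII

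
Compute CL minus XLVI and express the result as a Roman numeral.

CL = 150
XLVI = 46
150 - 46 = 104

CIV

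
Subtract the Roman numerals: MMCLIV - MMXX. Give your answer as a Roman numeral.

MMCLIV = 2154
MMXX = 2020
2154 - 2020 = 134

CXXXIV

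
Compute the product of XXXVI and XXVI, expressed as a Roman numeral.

XXXVI = 36
XXVI = 26
36 × 26 = 936

CMXXXVI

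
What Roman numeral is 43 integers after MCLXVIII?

MCLXVIII = 1168
1168 + 43 = 1211

MCCXI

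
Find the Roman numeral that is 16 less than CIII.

CIII = 103
103 - 16 = 87

LXXXVII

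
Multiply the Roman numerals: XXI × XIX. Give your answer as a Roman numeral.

XXI = 21
XIX = 19
21 × 19 = 399

CCCXCIX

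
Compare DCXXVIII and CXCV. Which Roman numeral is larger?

DCXXVIII = 628
CXCV = 195
628 is larger

DCXXVIII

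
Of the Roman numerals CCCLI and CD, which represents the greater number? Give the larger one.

CCCLI = 351
CD = 400
400 is larger

CD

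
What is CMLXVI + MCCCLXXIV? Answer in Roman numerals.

CMLXVI = 966
MCCCLXXIV = 1374
966 + 1374 = 2340

MMCCCXL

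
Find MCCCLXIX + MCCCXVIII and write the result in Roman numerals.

MCCCLXIX = 1369
MCCCXVIII = 1318
1369 + 1318 = 2687

MMDCLXXXVII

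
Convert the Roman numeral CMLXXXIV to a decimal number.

CMLXXXIV: CM=900, L=50, X=10, X=10, X=10, IV=4
900 + 50 + 10 + 10 + 10 + 4 = 984

984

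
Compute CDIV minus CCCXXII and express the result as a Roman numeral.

CDIV = 404
CCCXXII = 322
404 - 322 = 82

LXXXII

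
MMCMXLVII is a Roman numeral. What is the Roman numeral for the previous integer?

MMCMXLVII = 2947, so the previous integer is 2947 - 1 = 2946

MMCMXLVI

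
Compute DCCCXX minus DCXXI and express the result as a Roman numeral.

DCCCXX = 820
DCXXI = 621
820 - 621 = 199

CXCIX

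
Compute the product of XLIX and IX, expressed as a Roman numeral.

XLIX = 49
IX = 9
49 × 9 = 441

CDXLI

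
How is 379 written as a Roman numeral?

Convert 379 to Roman numerals:
  379 contains 3×100 (CCC)
  79 contains 1×50 (L)
  29 contains 2×10 (XX)
  9 contains 1×9 (IX)

CCCLXXIX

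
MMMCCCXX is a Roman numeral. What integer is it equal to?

MMMCCCXX: M=1000, M=1000, M=1000, C=100, C=100, C=100, X=10, X=10
1000 + 1000 + 1000 + 100 + 100 + 100 + 10 + 10 = 3320

3320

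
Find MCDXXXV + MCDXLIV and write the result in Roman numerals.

MCDXXXV = 1435
MCDXLIV = 1444
1435 + 1444 = 2879

MMDCCCLXXIX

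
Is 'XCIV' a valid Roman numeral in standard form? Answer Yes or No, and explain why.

'XCIV': Check the rules: uses only the symbols I, V, X, L, C, D, M; no symbol is repeated more than three times in a row; V, L and D each appear at most once; the only places a smaller symbol precedes a larger one are the allowed subtractive pairs XC, IV, the symbol right after such a pair (if any) is smaller than the pair's first symbol, and otherwise the values never increase from left to right. Value: XC (90) + IV (4) = 94. So it is a valid standard Roman numeral.

Yes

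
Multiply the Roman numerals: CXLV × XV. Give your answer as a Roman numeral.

CXLV = 145
XV = 15
145 × 15 = 2175

MMCLXXV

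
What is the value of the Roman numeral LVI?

LVI: L=50, V=5, I=1
50 + 5 + 1 = 56

56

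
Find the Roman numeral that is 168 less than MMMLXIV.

MMMLXIV = 3064
3064 - 168 = 2896

MMDCCCXCVI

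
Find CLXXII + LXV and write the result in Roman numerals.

CLXXII = 172
LXV = 65
172 + 65 = 237

CCXXXVII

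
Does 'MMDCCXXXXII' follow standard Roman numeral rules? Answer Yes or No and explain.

'MMDCCXXXXII': More than 3 consecutive X's

No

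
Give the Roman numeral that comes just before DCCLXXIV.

DCCLXXIV = 774, so the previous integer is 774 - 1 = 773

DCCLXXIII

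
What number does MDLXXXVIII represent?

MDLXXXVIII: M=1000, D=500, L=50, X=10, X=10, X=10, V=5, I=1, I=1, I=1
1000 + 500 + 50 + 10 + 10 + 10 + 5 + 1 + 1 + 1 = 1588

1588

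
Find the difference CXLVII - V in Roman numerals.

CXLVII = 147
V = 5
147 - 5 = 142

CXLII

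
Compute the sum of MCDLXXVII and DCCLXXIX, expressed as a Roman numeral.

MCDLXXVII = 1477
DCCLXXIX = 779
1477 + 779 = 2256

MMCCLVI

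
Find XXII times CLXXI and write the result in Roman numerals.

XXII = 22
CLXXI = 171
22 × 171 = 3762

MMMDCCLXII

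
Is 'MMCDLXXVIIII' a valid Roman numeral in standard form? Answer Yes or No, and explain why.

'MMCDLXXVIIII': More than 3 consecutive I's

No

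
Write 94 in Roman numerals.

Convert 94 to Roman numerals:
  94 contains 1×90 (XC)
  4 contains 1×4 (IV)

XCIV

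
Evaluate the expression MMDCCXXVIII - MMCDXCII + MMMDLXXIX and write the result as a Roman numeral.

MMDCCXXVIII = 2728, MMCDXCII = 2492, MMMDLXXIX = 3579
2728 - 2492 = 236
236 + 3579 = 3815

MMMDCCCXV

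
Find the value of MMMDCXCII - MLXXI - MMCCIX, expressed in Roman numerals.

MMMDCXCII = 3692, MLXXI = 1071, MMCCIX = 2209
3692 - 1071 = 2621
2621 - 2209 = 412

CDXII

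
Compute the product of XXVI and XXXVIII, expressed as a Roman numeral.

XXVI = 26
XXXVIII = 38
26 × 38 = 988

CMLXXXVIII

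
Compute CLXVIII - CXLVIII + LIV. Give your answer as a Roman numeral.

CLXVIII = 168, CXLVIII = 148, LIV = 54
168 - 148 = 20
20 + 54 = 74

LXXIV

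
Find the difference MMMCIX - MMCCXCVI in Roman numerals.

MMMCIX = 3109
MMCCXCVI = 2296
3109 - 2296 = 813

DCCCXIII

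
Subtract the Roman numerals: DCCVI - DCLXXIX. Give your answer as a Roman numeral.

DCCVI = 706
DCLXXIX = 679
706 - 679 = 27

XXVII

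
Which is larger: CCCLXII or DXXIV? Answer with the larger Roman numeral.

CCCLXII = 362
DXXIV = 524
524 is larger

DXXIV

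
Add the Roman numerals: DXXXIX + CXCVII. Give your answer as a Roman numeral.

DXXXIX = 539
CXCVII = 197
539 + 197 = 736

DCCXXXVI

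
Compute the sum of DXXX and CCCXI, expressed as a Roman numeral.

DXXX = 530
CCCXI = 311
530 + 311 = 841

DCCCXLI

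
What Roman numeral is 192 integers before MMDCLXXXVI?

MMDCLXXXVI = 2686
2686 - 192 = 2494

MMCDXCIV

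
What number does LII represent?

LII: L=50, I=1, I=1
50 + 1 + 1 = 52

52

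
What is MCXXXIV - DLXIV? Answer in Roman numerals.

MCXXXIV = 1134
DLXIV = 564
1134 - 564 = 570

DLXX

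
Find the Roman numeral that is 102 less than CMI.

CMI = 901
901 - 102 = 799

DCCXCIX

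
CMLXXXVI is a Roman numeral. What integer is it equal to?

CMLXXXVI: CM=900, L=50, X=10, X=10, X=10, V=5, I=1
900 + 50 + 10 + 10 + 10 + 5 + 1 = 986

986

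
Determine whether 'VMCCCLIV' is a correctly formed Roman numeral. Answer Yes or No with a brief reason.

'VMCCCLIV': V should not appear more than once

No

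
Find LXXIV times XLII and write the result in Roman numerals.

LXXIV = 74
XLII = 42
74 × 42 = 3108

MMMCVIII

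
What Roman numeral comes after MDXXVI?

MDXXVI = 1526, so the next integer is 1526 + 1 = 1527

MDXXVII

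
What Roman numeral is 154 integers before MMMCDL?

MMMCDL = 3450
3450 - 154 = 3296

MMMCCXCVI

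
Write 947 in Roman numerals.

Convert 947 to Roman numerals:
  947 contains 1×900 (CM)
  47 contains 1×40 (XL)
  7 contains 1×5 (V)
  2 contains 2×1 (II)

CMXLVII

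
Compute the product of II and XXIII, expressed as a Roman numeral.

II = 2
XXIII = 23
2 × 23 = 46

XLVI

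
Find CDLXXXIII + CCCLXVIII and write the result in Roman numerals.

CDLXXXIII = 483
CCCLXVIII = 368
483 + 368 = 851

DCCCLI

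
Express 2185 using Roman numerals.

Convert 2185 to Roman numerals:
  2185 contains 2×1000 (MM)
  185 contains 1×100 (C)
  85 contains 1×50 (L)
  35 contains 3×10 (XXX)
  5 contains 1×5 (V)

MMCLXXXV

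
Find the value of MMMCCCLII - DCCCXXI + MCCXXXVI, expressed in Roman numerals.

MMMCCCLII = 3352, DCCCXXI = 821, MCCXXXVI = 1236
3352 - 821 = 2531
2531 + 1236 = 3767

MMMDCCLXVII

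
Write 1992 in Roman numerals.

Convert 1992 to Roman numerals:
  1992 contains 1×1000 (M)
  992 contains 1×900 (CM)
  92 contains 1×90 (XC)
  2 contains 2×1 (II)

MCMXCII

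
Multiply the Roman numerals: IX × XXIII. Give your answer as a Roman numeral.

IX = 9
XXIII = 23
9 × 23 = 207

CCVII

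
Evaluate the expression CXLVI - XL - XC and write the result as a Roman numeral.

CXLVI = 146, XL = 40, XC = 90
146 - 40 = 106
106 - 90 = 16

XVI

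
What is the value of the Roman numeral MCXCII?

MCXCII: M=1000, C=100, XC=90, I=1, I=1
1000 + 100 + 90 + 1 + 1 = 1192

1192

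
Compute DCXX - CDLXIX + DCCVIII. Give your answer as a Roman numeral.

DCXX = 620, CDLXIX = 469, DCCVIII = 708
620 - 469 = 151
151 + 708 = 859

DCCCLIX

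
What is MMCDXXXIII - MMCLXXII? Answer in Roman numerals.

MMCDXXXIII = 2433
MMCLXXII = 2172
2433 - 2172 = 261

CCLXI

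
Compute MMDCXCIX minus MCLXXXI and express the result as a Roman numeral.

MMDCXCIX = 2699
MCLXXXI = 1181
2699 - 1181 = 1518

MDXVIII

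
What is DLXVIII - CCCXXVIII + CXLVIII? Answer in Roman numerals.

DLXVIII = 568, CCCXXVIII = 328, CXLVIII = 148
568 - 328 = 240
240 + 148 = 388

CCCLXXXVIII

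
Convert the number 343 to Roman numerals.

Convert 343 to Roman numerals:
  343 contains 3×100 (CCC)
  43 contains 1×40 (XL)
  3 contains 3×1 (III)

CCCXLIII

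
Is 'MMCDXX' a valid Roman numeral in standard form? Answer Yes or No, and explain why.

'MMCDXX': Check the rules: uses only the symbols I, V, X, L, C, D, M; no symbol is repeated more than three times in a row; V, L and D each appear at most once; the only place a smaller symbol precedes a larger one is the allowed subtractive pair CD, the symbol right after such a pair (if any) is smaller than the pair's first symbol, and otherwise the values never increase from left to right. Value: M (1000) + M (1000) + CD (400) + X (10) + X (10) = 2420. So it is a valid standard Roman numeral.

Yes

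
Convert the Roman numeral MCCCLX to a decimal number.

MCCCLX: M=1000, C=100, C=100, C=100, L=50, X=10
1000 + 100 + 100 + 100 + 50 + 10 = 1360

1360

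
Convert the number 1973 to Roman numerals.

Convert 1973 to Roman numerals:
  1973 contains 1×1000 (M)
  973 contains 1×900 (CM)
  73 contains 1×50 (L)
  23 contains 2×10 (XX)
  3 contains 3×1 (III)

MCMLXXIII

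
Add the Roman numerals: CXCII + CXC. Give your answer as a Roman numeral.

CXCII = 192
CXC = 190
192 + 190 = 382

CCCLXXXII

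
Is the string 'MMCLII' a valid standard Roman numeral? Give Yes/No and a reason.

'MMCLII': Check the rules: uses only the symbols I, V, X, L, C, D, M; no symbol is repeated more than three times in a row; V, L and D each appear at most once; no smaller symbol precedes a larger one (values never increase from left to right). Value: M (1000) + M (1000) + C (100) + L (50) + I (1) + I (1) = 2152. So it is a valid standard Roman numeral.

Yes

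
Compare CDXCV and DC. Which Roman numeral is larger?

CDXCV = 495
DC = 600
600 is larger

DC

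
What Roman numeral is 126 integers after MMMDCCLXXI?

MMMDCCLXXI = 3771
3771 + 126 = 3897

MMMDCCCXCVII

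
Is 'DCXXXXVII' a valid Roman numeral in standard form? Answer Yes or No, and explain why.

'DCXXXXVII': More than 3 consecutive X's

No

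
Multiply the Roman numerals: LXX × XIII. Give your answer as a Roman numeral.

LXX = 70
XIII = 13
70 × 13 = 910

CMX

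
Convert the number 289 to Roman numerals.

Convert 289 to Roman numerals:
  289 contains 2×100 (CC)
  89 contains 1×50 (L)
  39 contains 3×10 (XXX)
  9 contains 1×9 (IX)

CCLXXXIX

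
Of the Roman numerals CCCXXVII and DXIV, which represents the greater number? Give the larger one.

CCCXXVII = 327
DXIV = 514
514 is larger

DXIV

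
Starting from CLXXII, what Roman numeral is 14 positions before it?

CLXXII = 172
172 - 14 = 158

CLVIII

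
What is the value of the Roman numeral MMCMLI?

MMCMLI: M=1000, M=1000, CM=900, L=50, I=1
1000 + 1000 + 900 + 50 + 1 = 2951

2951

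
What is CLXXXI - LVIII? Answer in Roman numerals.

CLXXXI = 181
LVIII = 58
181 - 58 = 123

CXXIII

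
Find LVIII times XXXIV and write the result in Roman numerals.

LVIII = 58
XXXIV = 34
58 × 34 = 1972

MCMLXXII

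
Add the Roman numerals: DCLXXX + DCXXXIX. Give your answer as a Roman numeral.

DCLXXX = 680
DCXXXIX = 639
680 + 639 = 1319

MCCCXIX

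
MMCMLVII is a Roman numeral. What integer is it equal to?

MMCMLVII: M=1000, M=1000, CM=900, L=50, V=5, I=1, I=1
1000 + 1000 + 900 + 50 + 5 + 1 + 1 = 2957

2957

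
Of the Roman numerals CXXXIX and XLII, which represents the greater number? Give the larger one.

CXXXIX = 139
XLII = 42
139 is larger

CXXXIX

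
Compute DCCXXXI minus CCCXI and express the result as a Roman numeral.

DCCXXXI = 731
CCCXI = 311
731 - 311 = 420

CDXX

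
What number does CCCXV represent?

CCCXV: C=100, C=100, C=100, X=10, V=5
100 + 100 + 100 + 10 + 5 = 315

315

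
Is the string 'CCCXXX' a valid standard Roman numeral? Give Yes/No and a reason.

'CCCXXX': Check the rules: uses only the symbols I, V, X, L, C, D, M; no symbol is repeated more than three times in a row; V, L and D each appear at most once; no smaller symbol precedes a larger one (values never increase from left to right). Value: C (100) + C (100) + C (100) + X (10) + X (10) + X (10) = 330. So it is a valid standard Roman numeral.

Yes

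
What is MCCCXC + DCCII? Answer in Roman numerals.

MCCCXC = 1390
DCCII = 702
1390 + 702 = 2092

MMXCII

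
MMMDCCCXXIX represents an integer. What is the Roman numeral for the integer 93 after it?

MMMDCCCXXIX = 3829
3829 + 93 = 3922

MMMCMXXII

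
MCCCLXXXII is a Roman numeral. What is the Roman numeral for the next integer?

MCCCLXXXII = 1382; next is 1383

MCCCLXXXIII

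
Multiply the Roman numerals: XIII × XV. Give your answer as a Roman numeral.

XIII = 13
XV = 15
13 × 15 = 195

CXCV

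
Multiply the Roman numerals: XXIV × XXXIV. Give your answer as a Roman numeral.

XXIV = 24
XXXIV = 34
24 × 34 = 816

DCCCXVI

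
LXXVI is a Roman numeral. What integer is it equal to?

LXXVI: L=50, X=10, X=10, V=5, I=1
50 + 10 + 10 + 5 + 1 = 76

76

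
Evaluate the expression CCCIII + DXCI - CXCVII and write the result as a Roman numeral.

CCCIII = 303, DXCI = 591, CXCVII = 197
303 + 591 = 894
894 - 197 = 697

DCXCVII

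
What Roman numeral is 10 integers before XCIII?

XCIII = 93
93 - 10 = 83

LXXXIII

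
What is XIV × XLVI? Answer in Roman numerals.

XIV = 14
XLVI = 46
14 × 46 = 644

DCXLIV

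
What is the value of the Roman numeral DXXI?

DXXI: D=500, X=10, X=10, I=1
500 + 10 + 10 + 1 = 521

521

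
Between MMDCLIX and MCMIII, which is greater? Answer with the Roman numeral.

MMDCLIX = 2659
MCMIII = 1903
2659 is larger

MMDCLIX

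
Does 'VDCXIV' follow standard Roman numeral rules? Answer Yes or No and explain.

'VDCXIV': V should not appear more than once

No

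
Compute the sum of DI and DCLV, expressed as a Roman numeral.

DI = 501
DCLV = 655
501 + 655 = 1156

MCLVI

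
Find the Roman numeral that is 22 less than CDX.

CDX = 410
410 - 22 = 388

CCCLXXXVIII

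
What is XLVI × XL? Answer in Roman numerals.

XLVI = 46
XL = 40
46 × 40 = 1840

MDCCCXL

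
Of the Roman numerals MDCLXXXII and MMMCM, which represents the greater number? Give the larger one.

MDCLXXXII = 1682
MMMCM = 3900
3900 is larger

MMMCM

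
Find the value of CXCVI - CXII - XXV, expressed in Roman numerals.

CXCVI = 196, CXII = 112, XXV = 25
196 - 112 = 84
84 - 25 = 59

LIX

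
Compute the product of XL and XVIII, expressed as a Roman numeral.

XL = 40
XVIII = 18
40 × 18 = 720

DCCXX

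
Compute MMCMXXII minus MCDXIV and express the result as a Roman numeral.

MMCMXXII = 2922
MCDXIV = 1414
2922 - 1414 = 1508

MDVIII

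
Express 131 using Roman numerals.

Convert 131 to Roman numerals:
  131 contains 1×100 (C)
  31 contains 3×10 (XXX)
  1 contains 1×1 (I)

CXXXI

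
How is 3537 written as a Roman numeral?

Convert 3537 to Roman numerals:
  3537 contains 3×1000 (MMM)
  537 contains 1×500 (D)
  37 contains 3×10 (XXX)
  7 contains 1×5 (V)
  2 contains 2×1 (II)

MMMDXXXVII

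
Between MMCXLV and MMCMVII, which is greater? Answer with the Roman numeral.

MMCXLV = 2145
MMCMVII = 2907
2907 is larger

MMCMVII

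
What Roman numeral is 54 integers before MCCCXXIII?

MCCCXXIII = 1323
1323 - 54 = 1269

MCCLXIX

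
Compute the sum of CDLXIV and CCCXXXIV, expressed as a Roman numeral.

CDLXIV = 464
CCCXXXIV = 334
464 + 334 = 798

DCCXCVIII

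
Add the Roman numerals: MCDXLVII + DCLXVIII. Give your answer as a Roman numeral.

MCDXLVII = 1447
DCLXVIII = 668
1447 + 668 = 2115

MMCXV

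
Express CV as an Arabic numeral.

CV: C=100, V=5
100 + 5 = 105

105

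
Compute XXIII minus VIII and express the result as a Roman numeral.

XXIII = 23
VIII = 8
23 - 8 = 15

XV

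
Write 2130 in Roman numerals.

Convert 2130 to Roman numerals:
  2130 contains 2×1000 (MM)
  130 contains 1×100 (C)
  30 contains 3×10 (XXX)

MMCXXX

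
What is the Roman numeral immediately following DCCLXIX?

DCCLXIX = 769, so the next integer is 769 + 1 = 770

DCCLXX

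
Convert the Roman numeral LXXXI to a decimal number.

LXXXI: L=50, X=10, X=10, X=10, I=1
50 + 10 + 10 + 10 + 1 = 81

81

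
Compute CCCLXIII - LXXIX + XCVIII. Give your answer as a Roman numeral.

CCCLXIII = 363, LXXIX = 79, XCVIII = 98
363 - 79 = 284
284 + 98 = 382

CCCLXXXII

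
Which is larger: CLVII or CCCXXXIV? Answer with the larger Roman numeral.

CLVII = 157
CCCXXXIV = 334
334 is larger

CCCXXXIV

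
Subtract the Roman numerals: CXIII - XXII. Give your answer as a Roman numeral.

CXIII = 113
XXII = 22
113 - 22 = 91

XCI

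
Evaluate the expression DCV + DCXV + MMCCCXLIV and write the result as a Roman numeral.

DCV = 605, DCXV = 615, MMCCCXLIV = 2344
605 + 615 = 1220
1220 + 2344 = 3564

MMMDLXIV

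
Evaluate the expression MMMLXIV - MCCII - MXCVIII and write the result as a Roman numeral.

MMMLXIV = 3064, MCCII = 1202, MXCVIII = 1098
3064 - 1202 = 1862
1862 - 1098 = 764

DCCLXIV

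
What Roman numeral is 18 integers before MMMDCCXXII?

MMMDCCXXII = 3722
3722 - 18 = 3704

MMMDCCIV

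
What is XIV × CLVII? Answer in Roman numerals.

XIV = 14
CLVII = 157
14 × 157 = 2198

MMCXCVIII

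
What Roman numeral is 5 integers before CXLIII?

CXLIII = 143
143 - 5 = 138

CXXXVIII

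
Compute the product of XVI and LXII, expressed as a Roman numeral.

XVI = 16
LXII = 62
16 × 62 = 992

CMXCII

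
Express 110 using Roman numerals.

Convert 110 to Roman numerals:
  110 contains 1×100 (C)
  10 contains 1×10 (X)

CX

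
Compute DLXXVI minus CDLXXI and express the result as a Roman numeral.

DLXXVI = 576
CDLXXI = 471
576 - 471 = 105

CV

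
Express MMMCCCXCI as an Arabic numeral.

MMMCCCXCI: M=1000, M=1000, M=1000, C=100, C=100, C=100, XC=90, I=1
1000 + 1000 + 1000 + 100 + 100 + 100 + 90 + 1 = 3391

3391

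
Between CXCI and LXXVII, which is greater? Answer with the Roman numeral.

CXCI = 191
LXXVII = 77
191 is larger

CXCI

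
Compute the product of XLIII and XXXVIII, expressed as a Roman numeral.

XLIII = 43
XXXVIII = 38
43 × 38 = 1634

MDCXXXIV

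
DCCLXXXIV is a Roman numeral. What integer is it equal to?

DCCLXXXIV: D=500, C=100, C=100, L=50, X=10, X=10, X=10, IV=4
500 + 100 + 100 + 50 + 10 + 10 + 10 + 4 = 784

784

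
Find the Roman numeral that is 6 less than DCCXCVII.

DCCXCVII = 797
797 - 6 = 791

DCCXCI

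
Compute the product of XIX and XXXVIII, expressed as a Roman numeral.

XIX = 19
XXXVIII = 38
19 × 38 = 722

DCCXXII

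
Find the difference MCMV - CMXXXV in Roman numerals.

MCMV = 1905
CMXXXV = 935
1905 - 935 = 970

CMLXX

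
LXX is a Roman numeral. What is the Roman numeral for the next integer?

LXX = 70, so the next integer is 70 + 1 = 71

LXXI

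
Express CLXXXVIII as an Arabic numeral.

CLXXXVIII: C=100, L=50, X=10, X=10, X=10, V=5, I=1, I=1, I=1
100 + 50 + 10 + 10 + 10 + 5 + 1 + 1 + 1 = 188

188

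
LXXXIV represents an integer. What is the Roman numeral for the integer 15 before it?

LXXXIV = 84
84 - 15 = 69

LXIX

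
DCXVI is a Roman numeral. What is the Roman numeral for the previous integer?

DCXVI = 616, so the previous integer is 616 - 1 = 615

DCXV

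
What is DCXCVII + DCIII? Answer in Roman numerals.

DCXCVII = 697
DCIII = 603
697 + 603 = 1300

MCCC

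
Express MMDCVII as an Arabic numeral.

MMDCVII: M=1000, M=1000, D=500, C=100, V=5, I=1, I=1
1000 + 1000 + 500 + 100 + 5 + 1 + 1 = 2607

2607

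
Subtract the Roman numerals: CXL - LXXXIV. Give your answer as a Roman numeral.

CXL = 140
LXXXIV = 84
140 - 84 = 56

LVI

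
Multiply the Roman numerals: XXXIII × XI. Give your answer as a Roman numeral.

XXXIII = 33
XI = 11
33 × 11 = 363

CCCLXIII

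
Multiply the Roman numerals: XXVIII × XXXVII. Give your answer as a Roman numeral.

XXVIII = 28
XXXVII = 37
28 × 37 = 1036

MXXXVI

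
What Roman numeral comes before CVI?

CVI = 106, so the previous integer is 106 - 1 = 105

CV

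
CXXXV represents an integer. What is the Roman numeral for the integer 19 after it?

CXXXV = 135
135 + 19 = 154

CLIV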